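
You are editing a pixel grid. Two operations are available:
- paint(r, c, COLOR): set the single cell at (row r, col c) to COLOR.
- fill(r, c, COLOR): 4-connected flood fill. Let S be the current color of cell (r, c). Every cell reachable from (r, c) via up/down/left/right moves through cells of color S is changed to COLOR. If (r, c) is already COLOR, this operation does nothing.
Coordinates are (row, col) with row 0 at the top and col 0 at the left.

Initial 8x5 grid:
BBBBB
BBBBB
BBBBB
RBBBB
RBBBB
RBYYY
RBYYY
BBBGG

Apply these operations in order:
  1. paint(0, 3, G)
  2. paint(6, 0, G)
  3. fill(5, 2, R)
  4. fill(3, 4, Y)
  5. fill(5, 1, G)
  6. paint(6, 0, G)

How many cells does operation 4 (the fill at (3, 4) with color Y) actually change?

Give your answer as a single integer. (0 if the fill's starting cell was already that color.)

After op 1 paint(0,3,G):
BBBGB
BBBBB
BBBBB
RBBBB
RBBBB
RBYYY
RBYYY
BBBGG
After op 2 paint(6,0,G):
BBBGB
BBBBB
BBBBB
RBBBB
RBBBB
RBYYY
GBYYY
BBBGG
After op 3 fill(5,2,R) [6 cells changed]:
BBBGB
BBBBB
BBBBB
RBBBB
RBBBB
RBRRR
GBRRR
BBBGG
After op 4 fill(3,4,Y) [27 cells changed]:
YYYGY
YYYYY
YYYYY
RYYYY
RYYYY
RYRRR
GYRRR
YYYGG

Answer: 27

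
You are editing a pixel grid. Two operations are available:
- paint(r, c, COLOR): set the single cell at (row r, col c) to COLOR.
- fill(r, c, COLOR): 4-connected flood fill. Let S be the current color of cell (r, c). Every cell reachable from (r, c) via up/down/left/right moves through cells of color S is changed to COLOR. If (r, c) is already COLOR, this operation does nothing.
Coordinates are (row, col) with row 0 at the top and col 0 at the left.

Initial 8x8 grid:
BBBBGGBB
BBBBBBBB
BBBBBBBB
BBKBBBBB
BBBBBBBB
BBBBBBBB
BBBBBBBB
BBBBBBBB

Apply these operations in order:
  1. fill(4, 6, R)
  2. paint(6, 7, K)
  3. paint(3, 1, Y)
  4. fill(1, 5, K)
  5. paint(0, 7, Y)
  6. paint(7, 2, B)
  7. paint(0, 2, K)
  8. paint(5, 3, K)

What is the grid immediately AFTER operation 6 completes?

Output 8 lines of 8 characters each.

After op 1 fill(4,6,R) [61 cells changed]:
RRRRGGRR
RRRRRRRR
RRRRRRRR
RRKRRRRR
RRRRRRRR
RRRRRRRR
RRRRRRRR
RRRRRRRR
After op 2 paint(6,7,K):
RRRRGGRR
RRRRRRRR
RRRRRRRR
RRKRRRRR
RRRRRRRR
RRRRRRRR
RRRRRRRK
RRRRRRRR
After op 3 paint(3,1,Y):
RRRRGGRR
RRRRRRRR
RRRRRRRR
RYKRRRRR
RRRRRRRR
RRRRRRRR
RRRRRRRK
RRRRRRRR
After op 4 fill(1,5,K) [59 cells changed]:
KKKKGGKK
KKKKKKKK
KKKKKKKK
KYKKKKKK
KKKKKKKK
KKKKKKKK
KKKKKKKK
KKKKKKKK
After op 5 paint(0,7,Y):
KKKKGGKY
KKKKKKKK
KKKKKKKK
KYKKKKKK
KKKKKKKK
KKKKKKKK
KKKKKKKK
KKKKKKKK
After op 6 paint(7,2,B):
KKKKGGKY
KKKKKKKK
KKKKKKKK
KYKKKKKK
KKKKKKKK
KKKKKKKK
KKKKKKKK
KKBKKKKK

Answer: KKKKGGKY
KKKKKKKK
KKKKKKKK
KYKKKKKK
KKKKKKKK
KKKKKKKK
KKKKKKKK
KKBKKKKK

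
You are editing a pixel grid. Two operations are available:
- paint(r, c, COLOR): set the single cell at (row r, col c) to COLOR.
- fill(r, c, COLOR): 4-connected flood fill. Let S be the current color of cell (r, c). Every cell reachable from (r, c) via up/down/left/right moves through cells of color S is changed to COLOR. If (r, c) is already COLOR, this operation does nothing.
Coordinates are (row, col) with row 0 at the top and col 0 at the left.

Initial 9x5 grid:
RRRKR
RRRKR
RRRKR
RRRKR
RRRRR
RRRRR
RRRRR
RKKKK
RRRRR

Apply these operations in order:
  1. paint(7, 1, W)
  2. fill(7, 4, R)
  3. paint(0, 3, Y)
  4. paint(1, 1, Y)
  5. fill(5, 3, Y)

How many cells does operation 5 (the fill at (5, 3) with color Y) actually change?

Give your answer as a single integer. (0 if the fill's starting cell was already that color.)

After op 1 paint(7,1,W):
RRRKR
RRRKR
RRRKR
RRRKR
RRRRR
RRRRR
RRRRR
RWKKK
RRRRR
After op 2 fill(7,4,R) [3 cells changed]:
RRRKR
RRRKR
RRRKR
RRRKR
RRRRR
RRRRR
RRRRR
RWRRR
RRRRR
After op 3 paint(0,3,Y):
RRRYR
RRRKR
RRRKR
RRRKR
RRRRR
RRRRR
RRRRR
RWRRR
RRRRR
After op 4 paint(1,1,Y):
RRRYR
RYRKR
RRRKR
RRRKR
RRRRR
RRRRR
RRRRR
RWRRR
RRRRR
After op 5 fill(5,3,Y) [39 cells changed]:
YYYYY
YYYKY
YYYKY
YYYKY
YYYYY
YYYYY
YYYYY
YWYYY
YYYYY

Answer: 39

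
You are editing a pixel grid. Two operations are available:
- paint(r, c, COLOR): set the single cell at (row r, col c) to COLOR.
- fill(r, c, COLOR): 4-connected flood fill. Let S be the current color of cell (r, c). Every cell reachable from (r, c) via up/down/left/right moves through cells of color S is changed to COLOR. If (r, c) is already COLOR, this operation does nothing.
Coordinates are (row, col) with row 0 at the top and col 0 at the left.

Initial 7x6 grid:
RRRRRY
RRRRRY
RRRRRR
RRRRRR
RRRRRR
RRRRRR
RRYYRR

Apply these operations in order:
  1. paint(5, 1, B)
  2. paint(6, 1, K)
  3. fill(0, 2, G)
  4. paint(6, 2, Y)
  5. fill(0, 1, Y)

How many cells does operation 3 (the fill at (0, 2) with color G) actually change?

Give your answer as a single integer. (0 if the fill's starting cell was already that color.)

Answer: 36

Derivation:
After op 1 paint(5,1,B):
RRRRRY
RRRRRY
RRRRRR
RRRRRR
RRRRRR
RBRRRR
RRYYRR
After op 2 paint(6,1,K):
RRRRRY
RRRRRY
RRRRRR
RRRRRR
RRRRRR
RBRRRR
RKYYRR
After op 3 fill(0,2,G) [36 cells changed]:
GGGGGY
GGGGGY
GGGGGG
GGGGGG
GGGGGG
GBGGGG
GKYYGG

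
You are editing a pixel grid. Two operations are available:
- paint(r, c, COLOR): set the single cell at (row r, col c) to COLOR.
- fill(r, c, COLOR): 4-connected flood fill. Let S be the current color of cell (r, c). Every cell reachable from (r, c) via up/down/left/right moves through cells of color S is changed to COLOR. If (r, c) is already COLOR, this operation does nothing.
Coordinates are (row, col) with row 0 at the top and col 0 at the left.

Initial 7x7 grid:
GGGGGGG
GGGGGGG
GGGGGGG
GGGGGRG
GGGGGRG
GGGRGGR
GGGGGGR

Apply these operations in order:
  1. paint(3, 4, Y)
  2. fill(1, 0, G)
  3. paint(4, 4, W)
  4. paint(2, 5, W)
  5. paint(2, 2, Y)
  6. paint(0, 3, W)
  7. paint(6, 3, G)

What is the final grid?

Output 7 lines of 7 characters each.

Answer: GGGWGGG
GGGGGGG
GGYGGWG
GGGGYRG
GGGGWRG
GGGRGGR
GGGGGGR

Derivation:
After op 1 paint(3,4,Y):
GGGGGGG
GGGGGGG
GGGGGGG
GGGGYRG
GGGGGRG
GGGRGGR
GGGGGGR
After op 2 fill(1,0,G) [0 cells changed]:
GGGGGGG
GGGGGGG
GGGGGGG
GGGGYRG
GGGGGRG
GGGRGGR
GGGGGGR
After op 3 paint(4,4,W):
GGGGGGG
GGGGGGG
GGGGGGG
GGGGYRG
GGGGWRG
GGGRGGR
GGGGGGR
After op 4 paint(2,5,W):
GGGGGGG
GGGGGGG
GGGGGWG
GGGGYRG
GGGGWRG
GGGRGGR
GGGGGGR
After op 5 paint(2,2,Y):
GGGGGGG
GGGGGGG
GGYGGWG
GGGGYRG
GGGGWRG
GGGRGGR
GGGGGGR
After op 6 paint(0,3,W):
GGGWGGG
GGGGGGG
GGYGGWG
GGGGYRG
GGGGWRG
GGGRGGR
GGGGGGR
After op 7 paint(6,3,G):
GGGWGGG
GGGGGGG
GGYGGWG
GGGGYRG
GGGGWRG
GGGRGGR
GGGGGGR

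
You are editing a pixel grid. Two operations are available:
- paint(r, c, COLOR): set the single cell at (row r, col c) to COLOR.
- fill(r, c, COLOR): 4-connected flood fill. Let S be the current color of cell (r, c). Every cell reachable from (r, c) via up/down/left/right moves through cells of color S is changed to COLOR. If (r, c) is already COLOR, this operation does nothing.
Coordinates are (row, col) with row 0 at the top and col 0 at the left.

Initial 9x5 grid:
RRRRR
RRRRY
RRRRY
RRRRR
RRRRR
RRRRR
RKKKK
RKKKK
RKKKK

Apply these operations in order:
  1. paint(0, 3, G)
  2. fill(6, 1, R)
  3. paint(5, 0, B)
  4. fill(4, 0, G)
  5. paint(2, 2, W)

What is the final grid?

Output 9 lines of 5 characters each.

After op 1 paint(0,3,G):
RRRGR
RRRRY
RRRRY
RRRRR
RRRRR
RRRRR
RKKKK
RKKKK
RKKKK
After op 2 fill(6,1,R) [12 cells changed]:
RRRGR
RRRRY
RRRRY
RRRRR
RRRRR
RRRRR
RRRRR
RRRRR
RRRRR
After op 3 paint(5,0,B):
RRRGR
RRRRY
RRRRY
RRRRR
RRRRR
BRRRR
RRRRR
RRRRR
RRRRR
After op 4 fill(4,0,G) [40 cells changed]:
GGGGR
GGGGY
GGGGY
GGGGG
GGGGG
BGGGG
GGGGG
GGGGG
GGGGG
After op 5 paint(2,2,W):
GGGGR
GGGGY
GGWGY
GGGGG
GGGGG
BGGGG
GGGGG
GGGGG
GGGGG

Answer: GGGGR
GGGGY
GGWGY
GGGGG
GGGGG
BGGGG
GGGGG
GGGGG
GGGGG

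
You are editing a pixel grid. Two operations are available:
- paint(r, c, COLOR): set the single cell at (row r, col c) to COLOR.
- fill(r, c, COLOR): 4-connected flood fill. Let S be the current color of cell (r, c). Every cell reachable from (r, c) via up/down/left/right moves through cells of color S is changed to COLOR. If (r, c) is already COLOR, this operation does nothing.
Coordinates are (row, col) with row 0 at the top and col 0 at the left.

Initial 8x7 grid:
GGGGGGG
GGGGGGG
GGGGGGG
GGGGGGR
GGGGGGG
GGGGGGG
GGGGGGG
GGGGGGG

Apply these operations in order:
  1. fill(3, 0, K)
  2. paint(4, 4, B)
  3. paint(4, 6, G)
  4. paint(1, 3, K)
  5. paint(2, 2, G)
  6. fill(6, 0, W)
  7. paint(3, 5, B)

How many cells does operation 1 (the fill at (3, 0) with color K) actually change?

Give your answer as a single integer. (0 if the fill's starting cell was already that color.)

After op 1 fill(3,0,K) [55 cells changed]:
KKKKKKK
KKKKKKK
KKKKKKK
KKKKKKR
KKKKKKK
KKKKKKK
KKKKKKK
KKKKKKK

Answer: 55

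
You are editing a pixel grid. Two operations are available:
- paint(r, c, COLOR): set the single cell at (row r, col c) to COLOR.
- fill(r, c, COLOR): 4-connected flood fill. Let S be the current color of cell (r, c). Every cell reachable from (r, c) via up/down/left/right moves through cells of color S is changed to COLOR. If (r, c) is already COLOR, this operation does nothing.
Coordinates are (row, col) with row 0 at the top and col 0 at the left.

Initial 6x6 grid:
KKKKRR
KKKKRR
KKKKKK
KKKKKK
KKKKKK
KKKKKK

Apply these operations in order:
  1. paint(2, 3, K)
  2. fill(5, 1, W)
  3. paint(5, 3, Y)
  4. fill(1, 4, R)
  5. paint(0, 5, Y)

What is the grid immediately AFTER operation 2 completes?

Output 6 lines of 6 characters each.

After op 1 paint(2,3,K):
KKKKRR
KKKKRR
KKKKKK
KKKKKK
KKKKKK
KKKKKK
After op 2 fill(5,1,W) [32 cells changed]:
WWWWRR
WWWWRR
WWWWWW
WWWWWW
WWWWWW
WWWWWW

Answer: WWWWRR
WWWWRR
WWWWWW
WWWWWW
WWWWWW
WWWWWW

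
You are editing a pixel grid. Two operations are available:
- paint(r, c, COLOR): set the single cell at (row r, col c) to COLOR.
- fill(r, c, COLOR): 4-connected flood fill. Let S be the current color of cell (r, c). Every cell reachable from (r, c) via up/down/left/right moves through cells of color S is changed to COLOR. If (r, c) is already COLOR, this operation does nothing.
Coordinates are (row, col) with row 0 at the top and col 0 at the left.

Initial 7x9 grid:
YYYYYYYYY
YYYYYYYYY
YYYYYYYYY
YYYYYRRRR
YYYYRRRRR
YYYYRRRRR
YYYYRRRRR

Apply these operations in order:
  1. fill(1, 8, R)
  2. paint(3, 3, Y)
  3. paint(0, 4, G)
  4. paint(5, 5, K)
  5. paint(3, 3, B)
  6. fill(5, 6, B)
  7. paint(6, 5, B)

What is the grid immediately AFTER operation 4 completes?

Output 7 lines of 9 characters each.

After op 1 fill(1,8,R) [44 cells changed]:
RRRRRRRRR
RRRRRRRRR
RRRRRRRRR
RRRRRRRRR
RRRRRRRRR
RRRRRRRRR
RRRRRRRRR
After op 2 paint(3,3,Y):
RRRRRRRRR
RRRRRRRRR
RRRRRRRRR
RRRYRRRRR
RRRRRRRRR
RRRRRRRRR
RRRRRRRRR
After op 3 paint(0,4,G):
RRRRGRRRR
RRRRRRRRR
RRRRRRRRR
RRRYRRRRR
RRRRRRRRR
RRRRRRRRR
RRRRRRRRR
After op 4 paint(5,5,K):
RRRRGRRRR
RRRRRRRRR
RRRRRRRRR
RRRYRRRRR
RRRRRRRRR
RRRRRKRRR
RRRRRRRRR

Answer: RRRRGRRRR
RRRRRRRRR
RRRRRRRRR
RRRYRRRRR
RRRRRRRRR
RRRRRKRRR
RRRRRRRRR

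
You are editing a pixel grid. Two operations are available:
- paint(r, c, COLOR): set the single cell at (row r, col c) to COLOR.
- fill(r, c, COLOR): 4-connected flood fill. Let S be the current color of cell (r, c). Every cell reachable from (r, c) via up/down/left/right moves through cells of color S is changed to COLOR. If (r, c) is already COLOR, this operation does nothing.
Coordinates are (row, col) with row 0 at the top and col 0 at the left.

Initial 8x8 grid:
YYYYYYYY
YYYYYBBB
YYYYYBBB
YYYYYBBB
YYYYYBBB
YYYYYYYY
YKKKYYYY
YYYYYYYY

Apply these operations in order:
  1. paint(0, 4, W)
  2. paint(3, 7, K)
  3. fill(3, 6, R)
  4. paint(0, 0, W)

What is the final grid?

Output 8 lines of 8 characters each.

Answer: WYYYWYYY
YYYYYRRR
YYYYYRRR
YYYYYRRK
YYYYYRRR
YYYYYYYY
YKKKYYYY
YYYYYYYY

Derivation:
After op 1 paint(0,4,W):
YYYYWYYY
YYYYYBBB
YYYYYBBB
YYYYYBBB
YYYYYBBB
YYYYYYYY
YKKKYYYY
YYYYYYYY
After op 2 paint(3,7,K):
YYYYWYYY
YYYYYBBB
YYYYYBBB
YYYYYBBK
YYYYYBBB
YYYYYYYY
YKKKYYYY
YYYYYYYY
After op 3 fill(3,6,R) [11 cells changed]:
YYYYWYYY
YYYYYRRR
YYYYYRRR
YYYYYRRK
YYYYYRRR
YYYYYYYY
YKKKYYYY
YYYYYYYY
After op 4 paint(0,0,W):
WYYYWYYY
YYYYYRRR
YYYYYRRR
YYYYYRRK
YYYYYRRR
YYYYYYYY
YKKKYYYY
YYYYYYYY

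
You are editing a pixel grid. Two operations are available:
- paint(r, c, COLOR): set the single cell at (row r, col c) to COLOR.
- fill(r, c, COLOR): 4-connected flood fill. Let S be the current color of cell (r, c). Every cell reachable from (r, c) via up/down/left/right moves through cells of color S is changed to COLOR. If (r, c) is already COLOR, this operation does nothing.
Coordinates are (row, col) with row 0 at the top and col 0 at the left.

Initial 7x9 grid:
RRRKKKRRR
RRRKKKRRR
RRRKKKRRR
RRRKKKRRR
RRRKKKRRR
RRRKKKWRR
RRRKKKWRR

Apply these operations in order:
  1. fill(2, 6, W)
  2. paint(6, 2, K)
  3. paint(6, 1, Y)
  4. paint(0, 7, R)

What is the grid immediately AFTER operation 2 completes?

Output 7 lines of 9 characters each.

Answer: RRRKKKWWW
RRRKKKWWW
RRRKKKWWW
RRRKKKWWW
RRRKKKWWW
RRRKKKWWW
RRKKKKWWW

Derivation:
After op 1 fill(2,6,W) [19 cells changed]:
RRRKKKWWW
RRRKKKWWW
RRRKKKWWW
RRRKKKWWW
RRRKKKWWW
RRRKKKWWW
RRRKKKWWW
After op 2 paint(6,2,K):
RRRKKKWWW
RRRKKKWWW
RRRKKKWWW
RRRKKKWWW
RRRKKKWWW
RRRKKKWWW
RRKKKKWWW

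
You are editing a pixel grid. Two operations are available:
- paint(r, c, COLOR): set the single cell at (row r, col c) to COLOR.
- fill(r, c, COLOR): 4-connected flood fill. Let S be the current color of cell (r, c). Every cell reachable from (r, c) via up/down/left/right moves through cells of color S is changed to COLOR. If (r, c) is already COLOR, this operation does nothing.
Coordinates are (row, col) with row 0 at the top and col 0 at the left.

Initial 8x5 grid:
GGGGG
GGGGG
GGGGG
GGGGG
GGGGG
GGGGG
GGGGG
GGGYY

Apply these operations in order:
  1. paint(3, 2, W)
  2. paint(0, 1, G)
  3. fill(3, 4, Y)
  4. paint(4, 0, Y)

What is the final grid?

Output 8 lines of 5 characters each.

After op 1 paint(3,2,W):
GGGGG
GGGGG
GGGGG
GGWGG
GGGGG
GGGGG
GGGGG
GGGYY
After op 2 paint(0,1,G):
GGGGG
GGGGG
GGGGG
GGWGG
GGGGG
GGGGG
GGGGG
GGGYY
After op 3 fill(3,4,Y) [37 cells changed]:
YYYYY
YYYYY
YYYYY
YYWYY
YYYYY
YYYYY
YYYYY
YYYYY
After op 4 paint(4,0,Y):
YYYYY
YYYYY
YYYYY
YYWYY
YYYYY
YYYYY
YYYYY
YYYYY

Answer: YYYYY
YYYYY
YYYYY
YYWYY
YYYYY
YYYYY
YYYYY
YYYYY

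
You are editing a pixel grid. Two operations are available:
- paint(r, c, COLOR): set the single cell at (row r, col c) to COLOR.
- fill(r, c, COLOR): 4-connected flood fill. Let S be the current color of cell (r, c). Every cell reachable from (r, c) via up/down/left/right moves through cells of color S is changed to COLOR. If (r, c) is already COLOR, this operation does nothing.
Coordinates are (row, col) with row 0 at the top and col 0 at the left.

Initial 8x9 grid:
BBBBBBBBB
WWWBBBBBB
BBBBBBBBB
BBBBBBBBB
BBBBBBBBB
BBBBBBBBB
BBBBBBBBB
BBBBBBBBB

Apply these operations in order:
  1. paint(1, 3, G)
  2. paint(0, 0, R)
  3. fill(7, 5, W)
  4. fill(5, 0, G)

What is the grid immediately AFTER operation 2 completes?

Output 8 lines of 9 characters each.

After op 1 paint(1,3,G):
BBBBBBBBB
WWWGBBBBB
BBBBBBBBB
BBBBBBBBB
BBBBBBBBB
BBBBBBBBB
BBBBBBBBB
BBBBBBBBB
After op 2 paint(0,0,R):
RBBBBBBBB
WWWGBBBBB
BBBBBBBBB
BBBBBBBBB
BBBBBBBBB
BBBBBBBBB
BBBBBBBBB
BBBBBBBBB

Answer: RBBBBBBBB
WWWGBBBBB
BBBBBBBBB
BBBBBBBBB
BBBBBBBBB
BBBBBBBBB
BBBBBBBBB
BBBBBBBBB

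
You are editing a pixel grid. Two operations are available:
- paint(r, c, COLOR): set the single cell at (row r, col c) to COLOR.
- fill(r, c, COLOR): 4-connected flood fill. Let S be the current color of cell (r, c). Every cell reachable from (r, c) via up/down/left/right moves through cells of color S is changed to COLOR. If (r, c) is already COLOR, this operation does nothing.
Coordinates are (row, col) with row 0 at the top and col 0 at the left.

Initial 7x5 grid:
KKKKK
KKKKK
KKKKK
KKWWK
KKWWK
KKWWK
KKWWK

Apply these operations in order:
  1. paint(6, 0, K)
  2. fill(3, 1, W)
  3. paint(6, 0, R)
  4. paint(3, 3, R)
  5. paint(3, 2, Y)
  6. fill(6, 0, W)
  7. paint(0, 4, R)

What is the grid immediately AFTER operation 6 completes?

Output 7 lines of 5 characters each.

After op 1 paint(6,0,K):
KKKKK
KKKKK
KKKKK
KKWWK
KKWWK
KKWWK
KKWWK
After op 2 fill(3,1,W) [27 cells changed]:
WWWWW
WWWWW
WWWWW
WWWWW
WWWWW
WWWWW
WWWWW
After op 3 paint(6,0,R):
WWWWW
WWWWW
WWWWW
WWWWW
WWWWW
WWWWW
RWWWW
After op 4 paint(3,3,R):
WWWWW
WWWWW
WWWWW
WWWRW
WWWWW
WWWWW
RWWWW
After op 5 paint(3,2,Y):
WWWWW
WWWWW
WWWWW
WWYRW
WWWWW
WWWWW
RWWWW
After op 6 fill(6,0,W) [1 cells changed]:
WWWWW
WWWWW
WWWWW
WWYRW
WWWWW
WWWWW
WWWWW

Answer: WWWWW
WWWWW
WWWWW
WWYRW
WWWWW
WWWWW
WWWWW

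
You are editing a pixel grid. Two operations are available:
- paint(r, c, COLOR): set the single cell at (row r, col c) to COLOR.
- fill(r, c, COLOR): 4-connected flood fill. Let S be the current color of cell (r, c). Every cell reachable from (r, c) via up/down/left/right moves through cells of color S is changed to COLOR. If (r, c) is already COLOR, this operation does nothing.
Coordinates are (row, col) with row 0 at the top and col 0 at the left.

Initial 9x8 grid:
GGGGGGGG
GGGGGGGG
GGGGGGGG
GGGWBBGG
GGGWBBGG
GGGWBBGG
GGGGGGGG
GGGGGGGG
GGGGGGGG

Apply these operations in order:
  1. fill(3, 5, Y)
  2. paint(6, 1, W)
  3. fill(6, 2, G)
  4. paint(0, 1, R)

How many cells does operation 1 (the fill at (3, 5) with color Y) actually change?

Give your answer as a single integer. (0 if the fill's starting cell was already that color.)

After op 1 fill(3,5,Y) [6 cells changed]:
GGGGGGGG
GGGGGGGG
GGGGGGGG
GGGWYYGG
GGGWYYGG
GGGWYYGG
GGGGGGGG
GGGGGGGG
GGGGGGGG

Answer: 6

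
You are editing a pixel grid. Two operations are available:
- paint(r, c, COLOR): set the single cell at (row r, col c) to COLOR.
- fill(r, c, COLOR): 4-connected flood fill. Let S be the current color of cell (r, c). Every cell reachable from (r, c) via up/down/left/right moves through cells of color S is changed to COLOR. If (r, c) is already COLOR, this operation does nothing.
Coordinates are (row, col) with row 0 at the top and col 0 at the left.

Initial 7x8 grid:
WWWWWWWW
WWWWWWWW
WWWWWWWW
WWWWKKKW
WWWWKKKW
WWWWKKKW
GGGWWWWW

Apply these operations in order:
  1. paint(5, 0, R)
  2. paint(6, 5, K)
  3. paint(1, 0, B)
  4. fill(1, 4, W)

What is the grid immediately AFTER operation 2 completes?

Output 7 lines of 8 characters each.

Answer: WWWWWWWW
WWWWWWWW
WWWWWWWW
WWWWKKKW
WWWWKKKW
RWWWKKKW
GGGWWKWW

Derivation:
After op 1 paint(5,0,R):
WWWWWWWW
WWWWWWWW
WWWWWWWW
WWWWKKKW
WWWWKKKW
RWWWKKKW
GGGWWWWW
After op 2 paint(6,5,K):
WWWWWWWW
WWWWWWWW
WWWWWWWW
WWWWKKKW
WWWWKKKW
RWWWKKKW
GGGWWKWW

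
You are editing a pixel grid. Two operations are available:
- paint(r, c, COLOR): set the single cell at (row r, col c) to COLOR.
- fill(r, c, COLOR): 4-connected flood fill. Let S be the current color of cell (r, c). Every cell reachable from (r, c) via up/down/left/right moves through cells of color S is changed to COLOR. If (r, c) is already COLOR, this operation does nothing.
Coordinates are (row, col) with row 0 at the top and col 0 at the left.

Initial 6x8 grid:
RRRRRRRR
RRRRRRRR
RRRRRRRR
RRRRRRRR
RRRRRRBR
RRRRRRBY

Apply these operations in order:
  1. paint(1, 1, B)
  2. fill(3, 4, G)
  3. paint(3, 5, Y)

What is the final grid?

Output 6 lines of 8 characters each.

Answer: GGGGGGGG
GBGGGGGG
GGGGGGGG
GGGGGYGG
GGGGGGBG
GGGGGGBY

Derivation:
After op 1 paint(1,1,B):
RRRRRRRR
RBRRRRRR
RRRRRRRR
RRRRRRRR
RRRRRRBR
RRRRRRBY
After op 2 fill(3,4,G) [44 cells changed]:
GGGGGGGG
GBGGGGGG
GGGGGGGG
GGGGGGGG
GGGGGGBG
GGGGGGBY
After op 3 paint(3,5,Y):
GGGGGGGG
GBGGGGGG
GGGGGGGG
GGGGGYGG
GGGGGGBG
GGGGGGBY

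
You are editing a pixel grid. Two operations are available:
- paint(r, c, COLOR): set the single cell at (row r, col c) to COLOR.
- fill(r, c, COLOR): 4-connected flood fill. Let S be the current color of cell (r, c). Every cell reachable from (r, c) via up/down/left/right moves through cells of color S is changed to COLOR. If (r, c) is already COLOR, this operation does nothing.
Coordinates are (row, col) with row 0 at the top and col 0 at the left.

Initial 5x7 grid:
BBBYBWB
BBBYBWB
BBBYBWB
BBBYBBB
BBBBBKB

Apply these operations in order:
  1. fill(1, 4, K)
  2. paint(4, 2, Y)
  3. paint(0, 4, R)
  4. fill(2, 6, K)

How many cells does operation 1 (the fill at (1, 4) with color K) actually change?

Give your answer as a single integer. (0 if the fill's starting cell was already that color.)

After op 1 fill(1,4,K) [27 cells changed]:
KKKYKWK
KKKYKWK
KKKYKWK
KKKYKKK
KKKKKKK

Answer: 27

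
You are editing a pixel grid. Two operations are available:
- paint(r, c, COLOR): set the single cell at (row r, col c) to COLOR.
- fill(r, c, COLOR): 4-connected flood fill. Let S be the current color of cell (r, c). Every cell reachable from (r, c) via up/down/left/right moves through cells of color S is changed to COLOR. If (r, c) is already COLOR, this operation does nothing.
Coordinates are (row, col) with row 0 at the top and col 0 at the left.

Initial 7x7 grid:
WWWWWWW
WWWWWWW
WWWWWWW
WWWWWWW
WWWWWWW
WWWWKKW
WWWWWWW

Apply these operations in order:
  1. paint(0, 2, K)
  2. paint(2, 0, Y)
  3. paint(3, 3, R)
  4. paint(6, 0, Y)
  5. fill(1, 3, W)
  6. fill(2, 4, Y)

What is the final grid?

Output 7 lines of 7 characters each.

After op 1 paint(0,2,K):
WWKWWWW
WWWWWWW
WWWWWWW
WWWWWWW
WWWWWWW
WWWWKKW
WWWWWWW
After op 2 paint(2,0,Y):
WWKWWWW
WWWWWWW
YWWWWWW
WWWWWWW
WWWWWWW
WWWWKKW
WWWWWWW
After op 3 paint(3,3,R):
WWKWWWW
WWWWWWW
YWWWWWW
WWWRWWW
WWWWWWW
WWWWKKW
WWWWWWW
After op 4 paint(6,0,Y):
WWKWWWW
WWWWWWW
YWWWWWW
WWWRWWW
WWWWWWW
WWWWKKW
YWWWWWW
After op 5 fill(1,3,W) [0 cells changed]:
WWKWWWW
WWWWWWW
YWWWWWW
WWWRWWW
WWWWWWW
WWWWKKW
YWWWWWW
After op 6 fill(2,4,Y) [43 cells changed]:
YYKYYYY
YYYYYYY
YYYYYYY
YYYRYYY
YYYYYYY
YYYYKKY
YYYYYYY

Answer: YYKYYYY
YYYYYYY
YYYYYYY
YYYRYYY
YYYYYYY
YYYYKKY
YYYYYYY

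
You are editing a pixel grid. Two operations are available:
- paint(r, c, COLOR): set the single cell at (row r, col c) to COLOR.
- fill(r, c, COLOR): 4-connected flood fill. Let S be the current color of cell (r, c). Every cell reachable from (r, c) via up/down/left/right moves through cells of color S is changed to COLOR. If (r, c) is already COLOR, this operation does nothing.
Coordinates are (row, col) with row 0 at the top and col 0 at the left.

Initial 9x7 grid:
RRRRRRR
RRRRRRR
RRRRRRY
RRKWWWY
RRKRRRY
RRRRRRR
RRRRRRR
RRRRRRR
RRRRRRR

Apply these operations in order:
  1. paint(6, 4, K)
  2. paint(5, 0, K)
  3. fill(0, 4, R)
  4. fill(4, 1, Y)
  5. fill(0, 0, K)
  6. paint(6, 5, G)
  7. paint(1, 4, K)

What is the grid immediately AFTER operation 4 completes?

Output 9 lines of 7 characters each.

After op 1 paint(6,4,K):
RRRRRRR
RRRRRRR
RRRRRRY
RRKWWWY
RRKRRRY
RRRRRRR
RRRRKRR
RRRRRRR
RRRRRRR
After op 2 paint(5,0,K):
RRRRRRR
RRRRRRR
RRRRRRY
RRKWWWY
RRKRRRY
KRRRRRR
RRRRKRR
RRRRRRR
RRRRRRR
After op 3 fill(0,4,R) [0 cells changed]:
RRRRRRR
RRRRRRR
RRRRRRY
RRKWWWY
RRKRRRY
KRRRRRR
RRRRKRR
RRRRRRR
RRRRRRR
After op 4 fill(4,1,Y) [53 cells changed]:
YYYYYYY
YYYYYYY
YYYYYYY
YYKWWWY
YYKYYYY
KYYYYYY
YYYYKYY
YYYYYYY
YYYYYYY

Answer: YYYYYYY
YYYYYYY
YYYYYYY
YYKWWWY
YYKYYYY
KYYYYYY
YYYYKYY
YYYYYYY
YYYYYYY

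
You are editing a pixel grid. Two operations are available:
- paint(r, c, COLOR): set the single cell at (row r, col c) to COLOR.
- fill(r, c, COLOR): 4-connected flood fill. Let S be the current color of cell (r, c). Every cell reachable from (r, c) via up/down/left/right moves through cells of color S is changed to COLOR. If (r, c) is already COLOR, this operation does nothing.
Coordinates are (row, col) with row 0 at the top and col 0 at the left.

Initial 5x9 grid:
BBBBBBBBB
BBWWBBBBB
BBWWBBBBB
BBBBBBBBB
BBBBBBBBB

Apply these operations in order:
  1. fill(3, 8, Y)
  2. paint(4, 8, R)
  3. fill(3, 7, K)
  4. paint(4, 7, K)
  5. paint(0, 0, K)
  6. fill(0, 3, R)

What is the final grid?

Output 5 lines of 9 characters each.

After op 1 fill(3,8,Y) [41 cells changed]:
YYYYYYYYY
YYWWYYYYY
YYWWYYYYY
YYYYYYYYY
YYYYYYYYY
After op 2 paint(4,8,R):
YYYYYYYYY
YYWWYYYYY
YYWWYYYYY
YYYYYYYYY
YYYYYYYYR
After op 3 fill(3,7,K) [40 cells changed]:
KKKKKKKKK
KKWWKKKKK
KKWWKKKKK
KKKKKKKKK
KKKKKKKKR
After op 4 paint(4,7,K):
KKKKKKKKK
KKWWKKKKK
KKWWKKKKK
KKKKKKKKK
KKKKKKKKR
After op 5 paint(0,0,K):
KKKKKKKKK
KKWWKKKKK
KKWWKKKKK
KKKKKKKKK
KKKKKKKKR
After op 6 fill(0,3,R) [40 cells changed]:
RRRRRRRRR
RRWWRRRRR
RRWWRRRRR
RRRRRRRRR
RRRRRRRRR

Answer: RRRRRRRRR
RRWWRRRRR
RRWWRRRRR
RRRRRRRRR
RRRRRRRRR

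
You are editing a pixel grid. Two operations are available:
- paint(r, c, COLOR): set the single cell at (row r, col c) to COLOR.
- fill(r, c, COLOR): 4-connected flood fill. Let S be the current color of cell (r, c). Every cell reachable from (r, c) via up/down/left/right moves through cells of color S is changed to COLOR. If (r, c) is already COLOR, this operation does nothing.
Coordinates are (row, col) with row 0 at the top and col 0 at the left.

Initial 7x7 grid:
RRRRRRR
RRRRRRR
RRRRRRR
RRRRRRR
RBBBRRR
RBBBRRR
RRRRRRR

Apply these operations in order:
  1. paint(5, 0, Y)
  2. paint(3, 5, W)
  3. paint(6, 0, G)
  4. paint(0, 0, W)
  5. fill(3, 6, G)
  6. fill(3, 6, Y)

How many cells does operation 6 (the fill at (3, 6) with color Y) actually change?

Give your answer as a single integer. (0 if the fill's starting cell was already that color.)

After op 1 paint(5,0,Y):
RRRRRRR
RRRRRRR
RRRRRRR
RRRRRRR
RBBBRRR
YBBBRRR
RRRRRRR
After op 2 paint(3,5,W):
RRRRRRR
RRRRRRR
RRRRRRR
RRRRRWR
RBBBRRR
YBBBRRR
RRRRRRR
After op 3 paint(6,0,G):
RRRRRRR
RRRRRRR
RRRRRRR
RRRRRWR
RBBBRRR
YBBBRRR
GRRRRRR
After op 4 paint(0,0,W):
WRRRRRR
RRRRRRR
RRRRRRR
RRRRRWR
RBBBRRR
YBBBRRR
GRRRRRR
After op 5 fill(3,6,G) [39 cells changed]:
WGGGGGG
GGGGGGG
GGGGGGG
GGGGGWG
GBBBGGG
YBBBGGG
GGGGGGG
After op 6 fill(3,6,Y) [40 cells changed]:
WYYYYYY
YYYYYYY
YYYYYYY
YYYYYWY
YBBBYYY
YBBBYYY
YYYYYYY

Answer: 40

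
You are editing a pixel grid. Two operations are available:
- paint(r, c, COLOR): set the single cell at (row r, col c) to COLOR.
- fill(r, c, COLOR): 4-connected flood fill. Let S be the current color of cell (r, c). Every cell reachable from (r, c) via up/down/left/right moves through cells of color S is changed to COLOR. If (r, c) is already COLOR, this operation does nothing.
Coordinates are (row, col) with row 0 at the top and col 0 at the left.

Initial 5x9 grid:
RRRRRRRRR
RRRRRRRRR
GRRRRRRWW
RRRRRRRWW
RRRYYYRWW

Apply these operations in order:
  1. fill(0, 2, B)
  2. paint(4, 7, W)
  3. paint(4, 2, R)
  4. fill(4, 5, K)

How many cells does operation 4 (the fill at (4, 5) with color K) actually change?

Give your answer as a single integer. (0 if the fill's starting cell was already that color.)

After op 1 fill(0,2,B) [35 cells changed]:
BBBBBBBBB
BBBBBBBBB
GBBBBBBWW
BBBBBBBWW
BBBYYYBWW
After op 2 paint(4,7,W):
BBBBBBBBB
BBBBBBBBB
GBBBBBBWW
BBBBBBBWW
BBBYYYBWW
After op 3 paint(4,2,R):
BBBBBBBBB
BBBBBBBBB
GBBBBBBWW
BBBBBBBWW
BBRYYYBWW
After op 4 fill(4,5,K) [3 cells changed]:
BBBBBBBBB
BBBBBBBBB
GBBBBBBWW
BBBBBBBWW
BBRKKKBWW

Answer: 3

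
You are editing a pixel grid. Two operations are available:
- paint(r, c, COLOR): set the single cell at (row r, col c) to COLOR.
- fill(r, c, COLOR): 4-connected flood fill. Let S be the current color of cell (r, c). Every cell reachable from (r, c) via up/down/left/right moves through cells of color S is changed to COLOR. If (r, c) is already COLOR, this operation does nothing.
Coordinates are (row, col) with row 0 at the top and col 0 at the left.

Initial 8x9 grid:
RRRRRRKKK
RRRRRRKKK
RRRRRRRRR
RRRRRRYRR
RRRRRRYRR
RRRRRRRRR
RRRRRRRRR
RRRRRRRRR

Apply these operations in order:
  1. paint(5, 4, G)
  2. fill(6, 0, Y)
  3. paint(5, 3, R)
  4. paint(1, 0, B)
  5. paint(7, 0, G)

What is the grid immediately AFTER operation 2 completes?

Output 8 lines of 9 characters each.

Answer: YYYYYYKKK
YYYYYYKKK
YYYYYYYYY
YYYYYYYYY
YYYYYYYYY
YYYYGYYYY
YYYYYYYYY
YYYYYYYYY

Derivation:
After op 1 paint(5,4,G):
RRRRRRKKK
RRRRRRKKK
RRRRRRRRR
RRRRRRYRR
RRRRRRYRR
RRRRGRRRR
RRRRRRRRR
RRRRRRRRR
After op 2 fill(6,0,Y) [63 cells changed]:
YYYYYYKKK
YYYYYYKKK
YYYYYYYYY
YYYYYYYYY
YYYYYYYYY
YYYYGYYYY
YYYYYYYYY
YYYYYYYYY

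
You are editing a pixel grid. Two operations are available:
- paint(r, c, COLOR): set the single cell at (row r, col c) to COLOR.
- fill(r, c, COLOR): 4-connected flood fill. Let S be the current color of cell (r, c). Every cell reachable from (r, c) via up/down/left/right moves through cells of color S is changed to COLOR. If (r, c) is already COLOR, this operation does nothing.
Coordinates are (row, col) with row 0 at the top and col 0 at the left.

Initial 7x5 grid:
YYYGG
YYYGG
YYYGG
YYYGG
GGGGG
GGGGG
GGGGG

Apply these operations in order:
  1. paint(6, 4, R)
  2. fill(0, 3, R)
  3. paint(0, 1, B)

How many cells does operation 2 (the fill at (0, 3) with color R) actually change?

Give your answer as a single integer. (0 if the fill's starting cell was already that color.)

Answer: 22

Derivation:
After op 1 paint(6,4,R):
YYYGG
YYYGG
YYYGG
YYYGG
GGGGG
GGGGG
GGGGR
After op 2 fill(0,3,R) [22 cells changed]:
YYYRR
YYYRR
YYYRR
YYYRR
RRRRR
RRRRR
RRRRR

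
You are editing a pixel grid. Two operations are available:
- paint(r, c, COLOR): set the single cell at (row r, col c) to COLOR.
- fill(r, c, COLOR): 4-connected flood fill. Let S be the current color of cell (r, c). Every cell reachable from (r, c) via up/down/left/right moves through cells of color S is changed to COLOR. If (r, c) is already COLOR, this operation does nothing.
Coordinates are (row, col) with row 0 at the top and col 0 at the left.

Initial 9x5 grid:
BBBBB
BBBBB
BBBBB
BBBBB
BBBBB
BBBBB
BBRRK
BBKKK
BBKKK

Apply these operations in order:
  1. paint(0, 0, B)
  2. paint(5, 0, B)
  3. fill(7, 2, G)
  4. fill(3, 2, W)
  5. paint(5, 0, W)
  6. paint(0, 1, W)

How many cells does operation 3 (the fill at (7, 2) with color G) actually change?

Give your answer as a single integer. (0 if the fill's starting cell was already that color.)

Answer: 7

Derivation:
After op 1 paint(0,0,B):
BBBBB
BBBBB
BBBBB
BBBBB
BBBBB
BBBBB
BBRRK
BBKKK
BBKKK
After op 2 paint(5,0,B):
BBBBB
BBBBB
BBBBB
BBBBB
BBBBB
BBBBB
BBRRK
BBKKK
BBKKK
After op 3 fill(7,2,G) [7 cells changed]:
BBBBB
BBBBB
BBBBB
BBBBB
BBBBB
BBBBB
BBRRG
BBGGG
BBGGG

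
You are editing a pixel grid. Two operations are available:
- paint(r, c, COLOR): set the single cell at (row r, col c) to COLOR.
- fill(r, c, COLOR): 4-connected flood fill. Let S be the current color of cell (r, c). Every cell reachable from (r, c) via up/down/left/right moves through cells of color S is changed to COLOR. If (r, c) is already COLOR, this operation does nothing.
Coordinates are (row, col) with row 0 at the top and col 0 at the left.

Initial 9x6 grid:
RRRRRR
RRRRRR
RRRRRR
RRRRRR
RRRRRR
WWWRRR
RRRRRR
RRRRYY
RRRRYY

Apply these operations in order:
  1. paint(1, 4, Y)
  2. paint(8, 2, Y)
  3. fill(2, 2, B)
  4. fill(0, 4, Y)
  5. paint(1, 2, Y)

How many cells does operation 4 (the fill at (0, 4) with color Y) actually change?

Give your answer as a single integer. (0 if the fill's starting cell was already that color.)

After op 1 paint(1,4,Y):
RRRRRR
RRRRYR
RRRRRR
RRRRRR
RRRRRR
WWWRRR
RRRRRR
RRRRYY
RRRRYY
After op 2 paint(8,2,Y):
RRRRRR
RRRRYR
RRRRRR
RRRRRR
RRRRRR
WWWRRR
RRRRRR
RRRRYY
RRYRYY
After op 3 fill(2,2,B) [45 cells changed]:
BBBBBB
BBBBYB
BBBBBB
BBBBBB
BBBBBB
WWWBBB
BBBBBB
BBBBYY
BBYBYY
After op 4 fill(0,4,Y) [45 cells changed]:
YYYYYY
YYYYYY
YYYYYY
YYYYYY
YYYYYY
WWWYYY
YYYYYY
YYYYYY
YYYYYY

Answer: 45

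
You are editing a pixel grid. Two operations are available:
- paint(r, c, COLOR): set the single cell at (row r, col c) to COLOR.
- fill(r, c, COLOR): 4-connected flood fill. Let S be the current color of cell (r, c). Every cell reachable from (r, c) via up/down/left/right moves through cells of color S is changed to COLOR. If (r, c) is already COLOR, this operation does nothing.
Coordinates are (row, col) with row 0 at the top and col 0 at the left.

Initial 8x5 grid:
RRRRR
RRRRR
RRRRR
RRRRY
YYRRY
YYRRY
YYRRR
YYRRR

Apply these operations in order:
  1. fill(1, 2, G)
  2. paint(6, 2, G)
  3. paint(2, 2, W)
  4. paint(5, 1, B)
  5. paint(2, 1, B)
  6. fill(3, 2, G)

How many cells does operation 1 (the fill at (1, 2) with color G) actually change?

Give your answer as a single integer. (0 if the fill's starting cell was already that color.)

Answer: 29

Derivation:
After op 1 fill(1,2,G) [29 cells changed]:
GGGGG
GGGGG
GGGGG
GGGGY
YYGGY
YYGGY
YYGGG
YYGGG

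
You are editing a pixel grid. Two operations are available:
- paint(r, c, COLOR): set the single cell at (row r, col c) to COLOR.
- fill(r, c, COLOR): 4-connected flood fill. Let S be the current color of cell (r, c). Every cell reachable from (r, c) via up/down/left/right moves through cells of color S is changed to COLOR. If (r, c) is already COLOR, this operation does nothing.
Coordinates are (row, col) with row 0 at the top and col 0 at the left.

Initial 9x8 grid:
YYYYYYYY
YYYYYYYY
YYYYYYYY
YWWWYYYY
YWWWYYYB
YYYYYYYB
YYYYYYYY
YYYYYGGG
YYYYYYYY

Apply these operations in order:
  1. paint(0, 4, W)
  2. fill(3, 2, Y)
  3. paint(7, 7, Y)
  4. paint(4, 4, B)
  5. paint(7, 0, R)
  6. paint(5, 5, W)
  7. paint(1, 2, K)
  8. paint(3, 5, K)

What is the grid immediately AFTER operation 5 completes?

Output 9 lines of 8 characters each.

Answer: YYYYWYYY
YYYYYYYY
YYYYYYYY
YYYYYYYY
YYYYBYYB
YYYYYYYB
YYYYYYYY
RYYYYGGY
YYYYYYYY

Derivation:
After op 1 paint(0,4,W):
YYYYWYYY
YYYYYYYY
YYYYYYYY
YWWWYYYY
YWWWYYYB
YYYYYYYB
YYYYYYYY
YYYYYGGG
YYYYYYYY
After op 2 fill(3,2,Y) [6 cells changed]:
YYYYWYYY
YYYYYYYY
YYYYYYYY
YYYYYYYY
YYYYYYYB
YYYYYYYB
YYYYYYYY
YYYYYGGG
YYYYYYYY
After op 3 paint(7,7,Y):
YYYYWYYY
YYYYYYYY
YYYYYYYY
YYYYYYYY
YYYYYYYB
YYYYYYYB
YYYYYYYY
YYYYYGGY
YYYYYYYY
After op 4 paint(4,4,B):
YYYYWYYY
YYYYYYYY
YYYYYYYY
YYYYYYYY
YYYYBYYB
YYYYYYYB
YYYYYYYY
YYYYYGGY
YYYYYYYY
After op 5 paint(7,0,R):
YYYYWYYY
YYYYYYYY
YYYYYYYY
YYYYYYYY
YYYYBYYB
YYYYYYYB
YYYYYYYY
RYYYYGGY
YYYYYYYY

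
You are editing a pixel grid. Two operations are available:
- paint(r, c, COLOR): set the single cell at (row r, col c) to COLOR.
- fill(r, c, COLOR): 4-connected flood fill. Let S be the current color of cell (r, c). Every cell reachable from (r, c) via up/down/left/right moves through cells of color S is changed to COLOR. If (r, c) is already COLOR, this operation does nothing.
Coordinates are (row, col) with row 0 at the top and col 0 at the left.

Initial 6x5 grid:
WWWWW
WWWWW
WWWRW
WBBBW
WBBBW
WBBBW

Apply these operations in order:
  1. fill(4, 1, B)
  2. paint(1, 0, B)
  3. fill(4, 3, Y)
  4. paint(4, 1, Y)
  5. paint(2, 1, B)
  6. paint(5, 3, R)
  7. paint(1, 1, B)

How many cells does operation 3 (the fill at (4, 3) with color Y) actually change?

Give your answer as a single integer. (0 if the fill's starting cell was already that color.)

After op 1 fill(4,1,B) [0 cells changed]:
WWWWW
WWWWW
WWWRW
WBBBW
WBBBW
WBBBW
After op 2 paint(1,0,B):
WWWWW
BWWWW
WWWRW
WBBBW
WBBBW
WBBBW
After op 3 fill(4,3,Y) [9 cells changed]:
WWWWW
BWWWW
WWWRW
WYYYW
WYYYW
WYYYW

Answer: 9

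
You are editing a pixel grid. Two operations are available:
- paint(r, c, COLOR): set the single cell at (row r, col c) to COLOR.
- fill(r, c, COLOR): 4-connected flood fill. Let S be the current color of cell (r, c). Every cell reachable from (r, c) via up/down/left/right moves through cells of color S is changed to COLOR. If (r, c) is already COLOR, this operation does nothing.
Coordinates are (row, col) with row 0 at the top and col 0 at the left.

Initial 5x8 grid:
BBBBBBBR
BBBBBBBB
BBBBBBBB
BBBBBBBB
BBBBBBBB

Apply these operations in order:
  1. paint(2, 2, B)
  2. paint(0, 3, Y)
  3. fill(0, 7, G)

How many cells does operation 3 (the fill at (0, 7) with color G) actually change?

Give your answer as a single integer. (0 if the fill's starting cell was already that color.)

After op 1 paint(2,2,B):
BBBBBBBR
BBBBBBBB
BBBBBBBB
BBBBBBBB
BBBBBBBB
After op 2 paint(0,3,Y):
BBBYBBBR
BBBBBBBB
BBBBBBBB
BBBBBBBB
BBBBBBBB
After op 3 fill(0,7,G) [1 cells changed]:
BBBYBBBG
BBBBBBBB
BBBBBBBB
BBBBBBBB
BBBBBBBB

Answer: 1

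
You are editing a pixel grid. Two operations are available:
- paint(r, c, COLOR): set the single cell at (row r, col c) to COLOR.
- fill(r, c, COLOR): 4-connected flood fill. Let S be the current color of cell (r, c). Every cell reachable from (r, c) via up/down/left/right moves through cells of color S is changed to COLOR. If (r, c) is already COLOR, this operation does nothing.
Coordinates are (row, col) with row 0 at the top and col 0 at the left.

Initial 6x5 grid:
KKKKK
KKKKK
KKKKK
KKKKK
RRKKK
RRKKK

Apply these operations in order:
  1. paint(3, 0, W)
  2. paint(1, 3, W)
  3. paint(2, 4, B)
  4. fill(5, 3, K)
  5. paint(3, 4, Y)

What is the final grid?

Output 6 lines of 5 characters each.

After op 1 paint(3,0,W):
KKKKK
KKKKK
KKKKK
WKKKK
RRKKK
RRKKK
After op 2 paint(1,3,W):
KKKKK
KKKWK
KKKKK
WKKKK
RRKKK
RRKKK
After op 3 paint(2,4,B):
KKKKK
KKKWK
KKKKB
WKKKK
RRKKK
RRKKK
After op 4 fill(5,3,K) [0 cells changed]:
KKKKK
KKKWK
KKKKB
WKKKK
RRKKK
RRKKK
After op 5 paint(3,4,Y):
KKKKK
KKKWK
KKKKB
WKKKY
RRKKK
RRKKK

Answer: KKKKK
KKKWK
KKKKB
WKKKY
RRKKK
RRKKK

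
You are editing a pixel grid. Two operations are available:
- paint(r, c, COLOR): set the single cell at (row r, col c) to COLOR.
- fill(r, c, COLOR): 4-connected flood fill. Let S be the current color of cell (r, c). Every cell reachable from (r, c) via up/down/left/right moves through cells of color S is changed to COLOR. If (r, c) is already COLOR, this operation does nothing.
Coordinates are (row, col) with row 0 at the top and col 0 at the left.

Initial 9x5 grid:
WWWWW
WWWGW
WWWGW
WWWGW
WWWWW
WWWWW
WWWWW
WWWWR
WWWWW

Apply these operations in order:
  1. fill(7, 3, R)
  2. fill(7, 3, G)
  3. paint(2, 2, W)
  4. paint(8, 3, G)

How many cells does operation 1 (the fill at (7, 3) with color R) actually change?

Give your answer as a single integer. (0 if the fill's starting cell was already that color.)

After op 1 fill(7,3,R) [41 cells changed]:
RRRRR
RRRGR
RRRGR
RRRGR
RRRRR
RRRRR
RRRRR
RRRRR
RRRRR

Answer: 41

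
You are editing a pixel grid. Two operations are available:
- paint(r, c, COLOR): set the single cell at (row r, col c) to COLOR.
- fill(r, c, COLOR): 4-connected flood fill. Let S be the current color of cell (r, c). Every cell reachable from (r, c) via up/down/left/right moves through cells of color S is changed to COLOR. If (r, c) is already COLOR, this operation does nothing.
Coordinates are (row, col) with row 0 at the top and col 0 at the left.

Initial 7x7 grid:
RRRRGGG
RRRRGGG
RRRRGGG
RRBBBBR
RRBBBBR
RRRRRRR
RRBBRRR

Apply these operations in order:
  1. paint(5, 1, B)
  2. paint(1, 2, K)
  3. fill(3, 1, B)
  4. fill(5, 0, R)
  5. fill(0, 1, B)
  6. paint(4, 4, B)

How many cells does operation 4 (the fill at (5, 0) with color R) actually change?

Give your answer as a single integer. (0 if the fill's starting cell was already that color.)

Answer: 29

Derivation:
After op 1 paint(5,1,B):
RRRRGGG
RRRRGGG
RRRRGGG
RRBBBBR
RRBBBBR
RBRRRRR
RRBBRRR
After op 2 paint(1,2,K):
RRRRGGG
RRKRGGG
RRRRGGG
RRBBBBR
RRBBBBR
RBRRRRR
RRBBRRR
After op 3 fill(3,1,B) [18 cells changed]:
BBBBGGG
BBKBGGG
BBBBGGG
BBBBBBR
BBBBBBR
BBRRRRR
BBBBRRR
After op 4 fill(5,0,R) [29 cells changed]:
RRRRGGG
RRKRGGG
RRRRGGG
RRRRRRR
RRRRRRR
RRRRRRR
RRRRRRR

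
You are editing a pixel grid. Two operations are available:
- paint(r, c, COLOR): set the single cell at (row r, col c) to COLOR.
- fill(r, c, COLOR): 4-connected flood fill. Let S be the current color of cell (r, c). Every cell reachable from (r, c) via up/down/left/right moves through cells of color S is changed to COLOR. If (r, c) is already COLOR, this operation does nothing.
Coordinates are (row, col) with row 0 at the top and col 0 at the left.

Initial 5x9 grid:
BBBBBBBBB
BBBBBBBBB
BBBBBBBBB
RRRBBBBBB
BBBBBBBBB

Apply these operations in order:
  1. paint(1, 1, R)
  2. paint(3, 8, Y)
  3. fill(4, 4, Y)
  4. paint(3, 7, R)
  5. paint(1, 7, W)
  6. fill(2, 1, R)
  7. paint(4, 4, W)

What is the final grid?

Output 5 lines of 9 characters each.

Answer: RRRRRRRRR
RRRRRRRWR
RRRRRRRRR
RRRRRRRRR
RRRRWRRRR

Derivation:
After op 1 paint(1,1,R):
BBBBBBBBB
BRBBBBBBB
BBBBBBBBB
RRRBBBBBB
BBBBBBBBB
After op 2 paint(3,8,Y):
BBBBBBBBB
BRBBBBBBB
BBBBBBBBB
RRRBBBBBY
BBBBBBBBB
After op 3 fill(4,4,Y) [40 cells changed]:
YYYYYYYYY
YRYYYYYYY
YYYYYYYYY
RRRYYYYYY
YYYYYYYYY
After op 4 paint(3,7,R):
YYYYYYYYY
YRYYYYYYY
YYYYYYYYY
RRRYYYYRY
YYYYYYYYY
After op 5 paint(1,7,W):
YYYYYYYYY
YRYYYYYWY
YYYYYYYYY
RRRYYYYRY
YYYYYYYYY
After op 6 fill(2,1,R) [39 cells changed]:
RRRRRRRRR
RRRRRRRWR
RRRRRRRRR
RRRRRRRRR
RRRRRRRRR
After op 7 paint(4,4,W):
RRRRRRRRR
RRRRRRRWR
RRRRRRRRR
RRRRRRRRR
RRRRWRRRR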